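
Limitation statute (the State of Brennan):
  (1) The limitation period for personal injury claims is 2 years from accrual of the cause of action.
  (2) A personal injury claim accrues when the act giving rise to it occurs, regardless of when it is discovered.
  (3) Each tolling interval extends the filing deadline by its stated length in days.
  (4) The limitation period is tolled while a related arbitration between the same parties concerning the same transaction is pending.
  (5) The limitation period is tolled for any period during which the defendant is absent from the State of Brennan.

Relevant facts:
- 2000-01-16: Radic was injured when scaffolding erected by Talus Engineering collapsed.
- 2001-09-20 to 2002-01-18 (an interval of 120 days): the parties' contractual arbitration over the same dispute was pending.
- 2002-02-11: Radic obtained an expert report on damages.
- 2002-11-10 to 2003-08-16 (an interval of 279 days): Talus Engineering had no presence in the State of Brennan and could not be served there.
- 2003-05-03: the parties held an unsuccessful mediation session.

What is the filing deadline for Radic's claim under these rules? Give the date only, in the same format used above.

The limitation period began to run on 2000-01-16.
2 years from 2000-01-16 is 2002-01-16.
The period was tolled for 120 days by the pending related arbitration (2001-09-20 to 2002-01-18), pushing the deadline to 2002-05-16.
By the time the defendant's absence from the jurisdiction began on 2002-11-10, the limitation period had already expired on 2002-05-16; that interval cannot revive it.
None of the other events listed affects the running of the period under the stated rules.

2002-05-16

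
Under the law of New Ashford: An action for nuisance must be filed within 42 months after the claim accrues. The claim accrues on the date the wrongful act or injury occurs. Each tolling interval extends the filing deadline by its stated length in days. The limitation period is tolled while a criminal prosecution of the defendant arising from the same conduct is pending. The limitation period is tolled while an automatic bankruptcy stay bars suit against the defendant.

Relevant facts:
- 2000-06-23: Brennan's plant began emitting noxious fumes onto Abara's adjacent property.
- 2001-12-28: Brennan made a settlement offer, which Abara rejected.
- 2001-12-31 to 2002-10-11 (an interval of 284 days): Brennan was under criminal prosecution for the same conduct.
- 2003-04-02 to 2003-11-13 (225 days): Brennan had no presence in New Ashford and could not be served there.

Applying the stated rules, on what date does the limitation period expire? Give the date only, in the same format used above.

2004-10-02

The claim accrued on 2000-06-23, the date of the act.
The untolled deadline — 42 months after 2000-06-23 — is 2003-12-23.
The pending criminal prosecution from 2001-12-31 to 2002-10-11 tolled the period for 284 days, extending the deadline to 2004-10-02.
The defendant's absence from the jurisdiction from 2003-04-02 to 2003-11-13 does not toll the period, because no stated rule makes the defendant's absence a tolling event.
None of the other events listed affects the running of the period under the stated rules.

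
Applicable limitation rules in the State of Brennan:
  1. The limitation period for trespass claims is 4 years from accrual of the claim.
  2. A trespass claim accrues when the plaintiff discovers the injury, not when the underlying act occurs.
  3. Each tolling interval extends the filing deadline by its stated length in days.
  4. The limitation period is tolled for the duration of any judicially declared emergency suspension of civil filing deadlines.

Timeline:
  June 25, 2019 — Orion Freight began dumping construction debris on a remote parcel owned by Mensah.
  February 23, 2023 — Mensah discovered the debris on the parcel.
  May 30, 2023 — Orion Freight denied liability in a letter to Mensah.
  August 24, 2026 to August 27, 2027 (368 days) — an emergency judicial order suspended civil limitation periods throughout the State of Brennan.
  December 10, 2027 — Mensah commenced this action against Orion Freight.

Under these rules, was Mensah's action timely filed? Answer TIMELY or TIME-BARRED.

TIMELY

Accrual is tied to discovery, so the period began on February 23, 2023 rather than on June 25, 2019 when the act occurred.
4 years from February 23, 2023 is February 23, 2027.
The emergency suspension of filing deadlines from August 24, 2026 to August 27, 2027 tolled the period for 368 days, extending the deadline to February 26, 2028.
The other events in the timeline have no effect on the limitation period under the stated rules.
Filing on December 10, 2027 beat the February 26, 2028 deadline — the action is timely.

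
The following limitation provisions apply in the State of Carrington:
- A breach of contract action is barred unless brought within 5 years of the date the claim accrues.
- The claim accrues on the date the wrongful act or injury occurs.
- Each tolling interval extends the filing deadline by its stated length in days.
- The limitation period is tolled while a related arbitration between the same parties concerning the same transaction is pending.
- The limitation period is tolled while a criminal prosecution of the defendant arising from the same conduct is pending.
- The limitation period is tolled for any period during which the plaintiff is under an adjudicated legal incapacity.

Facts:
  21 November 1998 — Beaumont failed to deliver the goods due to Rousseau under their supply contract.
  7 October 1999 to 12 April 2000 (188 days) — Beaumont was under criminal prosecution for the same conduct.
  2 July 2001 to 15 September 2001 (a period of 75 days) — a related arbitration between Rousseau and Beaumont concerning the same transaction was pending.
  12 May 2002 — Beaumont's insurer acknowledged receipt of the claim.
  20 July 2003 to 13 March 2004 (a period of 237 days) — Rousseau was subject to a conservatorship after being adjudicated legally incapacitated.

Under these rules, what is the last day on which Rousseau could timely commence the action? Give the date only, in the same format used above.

4 April 2005

The claim accrued on 21 November 1998, when the wrongful act occurred.
Adding the 5 years base period to 21 November 1998 gives a deadline of 21 November 2003, before any tolling.
Because the pending criminal prosecution ran from 7 October 1999 to 12 April 2000, the deadline is extended by 188 days to 27 May 2004.
Because the pending related arbitration ran from 2 July 2001 to 15 September 2001, the deadline is extended by 75 days to 10 August 2004.
The period was tolled for 237 days by the plaintiff's legal incapacity (20 July 2003 to 13 March 2004), pushing the deadline to 4 April 2005.
Nothing else in the chronology tolls or restarts the period.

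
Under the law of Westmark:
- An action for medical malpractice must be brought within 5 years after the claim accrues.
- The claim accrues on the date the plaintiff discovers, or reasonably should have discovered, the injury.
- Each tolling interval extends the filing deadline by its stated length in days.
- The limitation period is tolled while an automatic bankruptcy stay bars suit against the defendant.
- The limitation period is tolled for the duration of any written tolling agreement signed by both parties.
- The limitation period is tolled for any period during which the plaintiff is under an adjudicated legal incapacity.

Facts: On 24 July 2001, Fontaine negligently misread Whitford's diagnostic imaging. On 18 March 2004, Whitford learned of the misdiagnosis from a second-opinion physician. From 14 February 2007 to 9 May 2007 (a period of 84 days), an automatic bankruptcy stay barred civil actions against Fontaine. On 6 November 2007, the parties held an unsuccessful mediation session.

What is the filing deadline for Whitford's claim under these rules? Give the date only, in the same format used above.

10 June 2009

Accrual is tied to discovery, so the period began on 18 March 2004 rather than on 24 July 2001 when the act occurred.
5 years from 18 March 2004 is 18 March 2009.
The automatic bankruptcy stay from 14 February 2007 to 9 May 2007 tolled the period for 84 days, extending the deadline to 10 June 2009.
The other events in the timeline have no effect on the limitation period under the stated rules.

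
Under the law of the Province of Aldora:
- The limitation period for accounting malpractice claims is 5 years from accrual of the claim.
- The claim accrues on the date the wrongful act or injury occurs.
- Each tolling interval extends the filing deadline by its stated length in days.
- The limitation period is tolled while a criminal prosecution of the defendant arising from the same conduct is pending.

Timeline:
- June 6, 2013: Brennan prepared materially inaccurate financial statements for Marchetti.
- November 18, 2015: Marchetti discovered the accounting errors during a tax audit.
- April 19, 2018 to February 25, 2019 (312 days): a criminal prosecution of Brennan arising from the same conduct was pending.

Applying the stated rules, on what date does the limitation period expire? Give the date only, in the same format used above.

Because the rule ties accrual to occurrence, the claim accrued on June 6, 2013, not on the November 18, 2015 discovery date.
Adding the 5 years base period to June 6, 2013 gives a deadline of June 6, 2018, before any tolling.
Because the pending criminal prosecution ran from April 19, 2018 to February 25, 2019, the deadline is extended by 312 days to April 14, 2019.

April 14, 2019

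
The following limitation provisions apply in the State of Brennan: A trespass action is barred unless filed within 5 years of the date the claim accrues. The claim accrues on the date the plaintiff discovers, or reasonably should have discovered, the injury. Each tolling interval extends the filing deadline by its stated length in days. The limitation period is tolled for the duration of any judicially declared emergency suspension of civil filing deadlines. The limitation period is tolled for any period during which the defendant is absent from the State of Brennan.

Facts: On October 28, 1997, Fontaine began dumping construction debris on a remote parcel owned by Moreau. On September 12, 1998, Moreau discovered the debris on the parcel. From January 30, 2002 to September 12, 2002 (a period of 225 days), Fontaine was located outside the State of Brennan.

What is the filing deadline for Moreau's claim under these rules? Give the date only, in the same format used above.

April 24, 2004

Accrual is tied to discovery, so the period began on September 12, 1998 rather than on October 28, 1997 when the act occurred.
The untolled deadline — 5 years after September 12, 1998 — is September 12, 2003.
The defendant's absence from the jurisdiction from January 30, 2002 to September 12, 2002 tolled the period for 225 days, extending the deadline to April 24, 2004.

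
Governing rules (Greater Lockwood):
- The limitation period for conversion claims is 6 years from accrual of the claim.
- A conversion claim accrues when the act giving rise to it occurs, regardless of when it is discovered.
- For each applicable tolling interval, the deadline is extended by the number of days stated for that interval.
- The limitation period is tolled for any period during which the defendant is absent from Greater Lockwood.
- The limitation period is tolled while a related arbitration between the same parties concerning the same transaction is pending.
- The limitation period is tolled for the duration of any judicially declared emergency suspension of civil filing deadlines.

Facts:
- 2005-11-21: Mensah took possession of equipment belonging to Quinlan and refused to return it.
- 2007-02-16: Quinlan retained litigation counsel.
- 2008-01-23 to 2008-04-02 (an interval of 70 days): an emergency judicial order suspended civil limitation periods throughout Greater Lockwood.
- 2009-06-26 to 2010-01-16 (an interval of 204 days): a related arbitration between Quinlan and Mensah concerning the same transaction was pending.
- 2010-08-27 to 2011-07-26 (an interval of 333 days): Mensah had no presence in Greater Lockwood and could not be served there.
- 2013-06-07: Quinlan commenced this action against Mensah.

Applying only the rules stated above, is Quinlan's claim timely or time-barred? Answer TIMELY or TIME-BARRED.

TIMELY

The limitation period began to run on 2005-11-21.
The untolled deadline — 6 years after 2005-11-21 — is 2011-11-21.
The period was tolled for 70 days by the emergency suspension of filing deadlines (2008-01-23 to 2008-04-02), pushing the deadline to 2012-01-30.
The period was tolled for 204 days by the pending related arbitration (2009-06-26 to 2010-01-16), pushing the deadline to 2012-08-21.
Because the defendant's absence from the jurisdiction ran from 2010-08-27 to 2011-07-26, the deadline is extended by 333 days to 2013-07-20.
The other events in the timeline have no effect on the limitation period under the stated rules.
Filing on 2013-06-07 beat the 2013-07-20 deadline — the action is timely.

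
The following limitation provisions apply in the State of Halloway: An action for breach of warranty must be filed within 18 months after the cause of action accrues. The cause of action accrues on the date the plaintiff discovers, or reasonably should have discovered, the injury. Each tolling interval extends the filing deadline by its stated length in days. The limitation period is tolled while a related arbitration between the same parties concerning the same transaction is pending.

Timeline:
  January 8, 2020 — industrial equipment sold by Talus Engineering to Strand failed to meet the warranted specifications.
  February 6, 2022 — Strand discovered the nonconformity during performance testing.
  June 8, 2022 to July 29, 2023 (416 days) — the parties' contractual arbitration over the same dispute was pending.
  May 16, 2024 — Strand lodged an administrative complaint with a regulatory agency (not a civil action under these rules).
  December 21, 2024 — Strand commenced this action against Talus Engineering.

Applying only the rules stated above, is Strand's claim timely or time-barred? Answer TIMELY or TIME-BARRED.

TIME-BARRED

Accrual is tied to discovery, so the period began on February 6, 2022 rather than on January 8, 2020 when the act occurred.
18 months from February 6, 2022 is August 6, 2023.
The period was tolled for 416 days by the pending related arbitration (June 8, 2022 to July 29, 2023), pushing the deadline to September 25, 2024.
The other events in the timeline have no effect on the limitation period under the stated rules.
Strand filed on December 21, 2024, after the September 25, 2024 deadline, so the action is time-barred.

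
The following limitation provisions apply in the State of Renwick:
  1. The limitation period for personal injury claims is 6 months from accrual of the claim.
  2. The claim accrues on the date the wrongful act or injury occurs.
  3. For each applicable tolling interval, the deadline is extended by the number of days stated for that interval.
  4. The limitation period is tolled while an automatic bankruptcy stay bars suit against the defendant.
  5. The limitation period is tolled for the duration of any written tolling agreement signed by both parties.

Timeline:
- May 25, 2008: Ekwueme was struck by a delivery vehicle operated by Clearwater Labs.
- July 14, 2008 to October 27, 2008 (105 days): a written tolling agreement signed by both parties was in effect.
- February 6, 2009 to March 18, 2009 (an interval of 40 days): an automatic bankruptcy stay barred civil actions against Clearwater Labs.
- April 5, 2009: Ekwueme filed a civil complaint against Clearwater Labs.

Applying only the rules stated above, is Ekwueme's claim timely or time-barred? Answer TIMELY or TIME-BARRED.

TIMELY

The claim accrued on May 25, 2008, when the wrongful act occurred.
6 months from May 25, 2008 is November 25, 2008.
Because the written tolling agreement ran from July 14, 2008 to October 27, 2008, the deadline is extended by 105 days to March 10, 2009.
The period was tolled for 40 days by the automatic bankruptcy stay (February 6, 2009 to March 18, 2009), pushing the deadline to April 19, 2009.
Filing on April 5, 2009 beat the April 19, 2009 deadline — the action is timely.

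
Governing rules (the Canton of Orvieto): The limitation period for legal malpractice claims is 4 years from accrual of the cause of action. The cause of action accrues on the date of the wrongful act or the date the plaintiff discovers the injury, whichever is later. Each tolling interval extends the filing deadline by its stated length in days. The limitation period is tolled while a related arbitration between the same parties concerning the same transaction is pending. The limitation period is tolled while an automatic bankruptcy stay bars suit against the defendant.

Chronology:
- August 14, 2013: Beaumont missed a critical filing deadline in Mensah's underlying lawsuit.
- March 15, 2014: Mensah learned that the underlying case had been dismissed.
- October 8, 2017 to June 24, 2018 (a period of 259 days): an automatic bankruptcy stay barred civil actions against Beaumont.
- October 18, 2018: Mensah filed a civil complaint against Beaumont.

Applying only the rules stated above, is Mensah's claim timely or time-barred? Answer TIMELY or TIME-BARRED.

The claim accrued on March 15, 2014 — the later of the August 14, 2013 act and the March 15, 2014 discovery.
Adding the 4 years base period to March 15, 2014 gives a deadline of March 15, 2018, before any tolling.
Because the automatic bankruptcy stay ran from October 8, 2017 to June 24, 2018, the deadline is extended by 259 days to November 29, 2018.
Filing on October 18, 2018 beat the November 29, 2018 deadline — the action is timely.

TIMELY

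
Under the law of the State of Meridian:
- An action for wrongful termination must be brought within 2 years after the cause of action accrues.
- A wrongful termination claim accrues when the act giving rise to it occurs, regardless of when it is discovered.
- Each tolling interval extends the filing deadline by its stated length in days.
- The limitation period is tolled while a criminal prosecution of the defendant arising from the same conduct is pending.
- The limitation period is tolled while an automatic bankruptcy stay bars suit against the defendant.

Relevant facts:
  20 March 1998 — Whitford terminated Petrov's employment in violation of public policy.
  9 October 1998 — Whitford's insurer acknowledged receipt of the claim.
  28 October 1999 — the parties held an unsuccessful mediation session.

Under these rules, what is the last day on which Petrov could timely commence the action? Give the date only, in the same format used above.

The cause of action accrued on 20 March 1998, the date of the act.
Adding the 2 years base period to 20 March 1998 gives a deadline of 20 March 2000, before any tolling.
Nothing else in the chronology tolls or restarts the period.

20 March 2000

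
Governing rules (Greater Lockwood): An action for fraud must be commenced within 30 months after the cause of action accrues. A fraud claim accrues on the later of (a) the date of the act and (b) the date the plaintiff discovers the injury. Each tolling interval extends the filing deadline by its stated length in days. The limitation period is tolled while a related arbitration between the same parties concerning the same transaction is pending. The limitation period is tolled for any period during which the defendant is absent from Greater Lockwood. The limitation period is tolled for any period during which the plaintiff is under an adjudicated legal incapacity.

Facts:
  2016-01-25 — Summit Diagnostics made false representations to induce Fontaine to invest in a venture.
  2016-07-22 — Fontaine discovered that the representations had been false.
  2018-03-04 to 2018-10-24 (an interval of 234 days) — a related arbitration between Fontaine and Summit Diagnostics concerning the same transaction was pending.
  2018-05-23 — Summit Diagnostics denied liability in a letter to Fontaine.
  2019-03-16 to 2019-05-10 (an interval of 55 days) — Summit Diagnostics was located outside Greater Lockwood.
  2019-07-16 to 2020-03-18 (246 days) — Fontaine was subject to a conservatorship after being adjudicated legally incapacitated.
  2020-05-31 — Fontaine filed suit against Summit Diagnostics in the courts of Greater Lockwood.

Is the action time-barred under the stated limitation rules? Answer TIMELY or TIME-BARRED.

Because discovery on 2016-07-22 post-dates the 2016-01-25 act, accrual under the later-of rule falls on 2016-07-22.
30 months from 2016-07-22 is 2019-01-22.
The period was tolled for 234 days by the pending related arbitration (2018-03-04 to 2018-10-24), pushing the deadline to 2019-09-13.
The period was tolled for 55 days by the defendant's absence from the jurisdiction (2019-03-16 to 2019-05-10), pushing the deadline to 2019-11-07.
The plaintiff's legal incapacity from 2019-07-16 to 2020-03-18 tolled the period for 246 days, extending the deadline to 2020-07-10.
The other events in the timeline have no effect on the limitation period under the stated rules.
Fontaine filed on 2020-05-31, before the 2020-07-10 deadline, so the action is timely.

TIMELY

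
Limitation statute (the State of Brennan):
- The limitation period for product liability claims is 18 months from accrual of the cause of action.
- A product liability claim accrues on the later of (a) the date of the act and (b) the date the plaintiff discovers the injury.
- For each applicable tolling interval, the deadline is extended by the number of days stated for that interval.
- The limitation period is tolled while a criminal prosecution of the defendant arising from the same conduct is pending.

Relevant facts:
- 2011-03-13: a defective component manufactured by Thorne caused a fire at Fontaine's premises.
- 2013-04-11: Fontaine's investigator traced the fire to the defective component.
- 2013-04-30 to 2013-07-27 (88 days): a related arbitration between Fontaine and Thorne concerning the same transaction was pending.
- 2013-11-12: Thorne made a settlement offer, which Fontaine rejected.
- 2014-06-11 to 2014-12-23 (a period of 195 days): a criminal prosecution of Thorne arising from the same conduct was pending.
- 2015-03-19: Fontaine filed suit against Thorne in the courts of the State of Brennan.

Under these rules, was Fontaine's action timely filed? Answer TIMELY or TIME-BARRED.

TIMELY

Taking the later of the act (2011-03-13) and discovery (2013-04-11), the claim accrued on 2013-04-11.
18 months from 2013-04-11 is 2014-10-11.
The pending criminal prosecution from 2014-06-11 to 2014-12-23 tolled the period for 195 days, extending the deadline to 2015-04-24.
Although a pending arbitration ran from 2013-04-30 to 2013-07-27, the stated rules do not make that a tolling event, so it is disregarded.
None of the other events listed affects the running of the period under the stated rules.
Fontaine filed on 2015-03-19, before the 2015-04-24 deadline, so the action is timely.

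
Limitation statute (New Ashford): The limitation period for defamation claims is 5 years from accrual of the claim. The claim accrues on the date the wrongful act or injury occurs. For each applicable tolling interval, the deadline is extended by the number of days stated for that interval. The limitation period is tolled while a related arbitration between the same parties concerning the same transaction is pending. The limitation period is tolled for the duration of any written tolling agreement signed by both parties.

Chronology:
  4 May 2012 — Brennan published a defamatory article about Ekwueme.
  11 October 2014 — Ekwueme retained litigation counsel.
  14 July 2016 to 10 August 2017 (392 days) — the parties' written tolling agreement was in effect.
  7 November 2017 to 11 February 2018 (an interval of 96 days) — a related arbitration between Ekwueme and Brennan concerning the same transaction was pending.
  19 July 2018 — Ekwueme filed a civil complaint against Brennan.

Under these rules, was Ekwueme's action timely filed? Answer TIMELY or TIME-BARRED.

TIMELY

The limitation period began to run on 4 May 2012.
Adding the 5 years base period to 4 May 2012 gives a deadline of 4 May 2017, before any tolling.
The written tolling agreement from 14 July 2016 to 10 August 2017 tolled the period for 392 days, extending the deadline to 31 May 2018.
Because the pending related arbitration ran from 7 November 2017 to 11 February 2018, the deadline is extended by 96 days to 4 September 2018.
None of the other events listed affects the running of the period under the stated rules.
Filing on 19 July 2018 beat the 4 September 2018 deadline — the action is timely.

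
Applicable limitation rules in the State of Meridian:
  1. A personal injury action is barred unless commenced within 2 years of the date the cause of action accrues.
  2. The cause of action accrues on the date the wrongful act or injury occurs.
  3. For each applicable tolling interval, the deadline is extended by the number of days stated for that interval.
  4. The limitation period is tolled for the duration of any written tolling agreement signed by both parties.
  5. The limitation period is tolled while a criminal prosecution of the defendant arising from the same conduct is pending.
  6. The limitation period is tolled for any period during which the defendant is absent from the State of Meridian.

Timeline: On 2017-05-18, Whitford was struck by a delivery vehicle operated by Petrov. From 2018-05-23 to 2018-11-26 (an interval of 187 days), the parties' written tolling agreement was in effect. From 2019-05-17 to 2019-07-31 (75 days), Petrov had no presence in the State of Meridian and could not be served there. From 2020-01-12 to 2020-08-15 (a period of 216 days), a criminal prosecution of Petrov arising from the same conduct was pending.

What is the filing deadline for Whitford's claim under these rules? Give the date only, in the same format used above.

The claim accrued on 2017-05-18, when the wrongful act occurred.
The untolled deadline — 2 years after 2017-05-18 — is 2019-05-18.
Because the written tolling agreement ran from 2018-05-23 to 2018-11-26, the deadline is extended by 187 days to 2019-11-21.
Because the defendant's absence from the jurisdiction ran from 2019-05-17 to 2019-07-31, the deadline is extended by 75 days to 2020-02-04.
The period was tolled for 216 days by the pending criminal prosecution (2020-01-12 to 2020-08-15), pushing the deadline to 2020-09-07.

2020-09-07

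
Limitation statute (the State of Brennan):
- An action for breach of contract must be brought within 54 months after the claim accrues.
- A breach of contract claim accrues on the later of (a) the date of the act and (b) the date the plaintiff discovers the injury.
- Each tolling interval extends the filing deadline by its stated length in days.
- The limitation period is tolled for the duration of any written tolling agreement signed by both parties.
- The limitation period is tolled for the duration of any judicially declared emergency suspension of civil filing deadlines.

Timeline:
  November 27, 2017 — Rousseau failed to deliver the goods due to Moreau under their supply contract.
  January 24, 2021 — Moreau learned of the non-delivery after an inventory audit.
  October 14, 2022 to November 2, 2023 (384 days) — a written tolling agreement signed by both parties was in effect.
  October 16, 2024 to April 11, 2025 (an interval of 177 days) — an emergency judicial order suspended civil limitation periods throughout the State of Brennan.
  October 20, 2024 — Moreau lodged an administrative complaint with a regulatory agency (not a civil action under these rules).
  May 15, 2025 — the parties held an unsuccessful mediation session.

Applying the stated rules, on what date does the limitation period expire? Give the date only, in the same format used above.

February 5, 2027

Taking the later of the act (November 27, 2017) and discovery (January 24, 2021), the claim accrued on January 24, 2021.
The untolled deadline — 54 months after January 24, 2021 — is July 24, 2025.
Because the written tolling agreement ran from October 14, 2022 to November 2, 2023, the deadline is extended by 384 days to August 12, 2026.
The emergency suspension of filing deadlines from October 16, 2024 to April 11, 2025 tolled the period for 177 days, extending the deadline to February 5, 2027.
The other events in the timeline have no effect on the limitation period under the stated rules.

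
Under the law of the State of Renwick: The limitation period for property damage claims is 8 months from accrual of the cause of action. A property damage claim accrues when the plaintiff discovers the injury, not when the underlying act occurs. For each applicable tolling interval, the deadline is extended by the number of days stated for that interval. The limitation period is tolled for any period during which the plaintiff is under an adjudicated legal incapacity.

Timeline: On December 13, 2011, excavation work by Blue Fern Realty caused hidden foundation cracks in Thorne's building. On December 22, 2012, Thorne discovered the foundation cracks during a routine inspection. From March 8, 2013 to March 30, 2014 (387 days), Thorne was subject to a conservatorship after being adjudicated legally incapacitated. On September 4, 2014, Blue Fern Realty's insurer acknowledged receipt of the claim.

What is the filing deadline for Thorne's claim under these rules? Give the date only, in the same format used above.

Accrual is tied to discovery, so the period began on December 22, 2012 rather than on December 13, 2011 when the act occurred.
The untolled deadline — 8 months after December 22, 2012 — is August 22, 2013.
The period was tolled for 387 days by the plaintiff's legal incapacity (March 8, 2013 to March 30, 2014), pushing the deadline to September 13, 2014.
Nothing else in the chronology tolls or restarts the period.

September 13, 2014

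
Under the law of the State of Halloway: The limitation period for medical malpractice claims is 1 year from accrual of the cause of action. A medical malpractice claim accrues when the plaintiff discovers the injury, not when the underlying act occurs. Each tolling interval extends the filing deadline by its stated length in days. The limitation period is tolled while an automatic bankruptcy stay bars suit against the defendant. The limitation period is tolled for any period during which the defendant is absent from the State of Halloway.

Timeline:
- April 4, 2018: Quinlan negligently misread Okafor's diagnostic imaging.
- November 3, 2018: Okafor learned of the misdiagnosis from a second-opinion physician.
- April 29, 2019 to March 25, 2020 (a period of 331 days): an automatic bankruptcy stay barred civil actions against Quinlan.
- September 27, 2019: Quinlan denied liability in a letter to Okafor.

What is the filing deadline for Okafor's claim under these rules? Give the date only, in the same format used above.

The claim did not accrue until Okafor discovered the injury on November 3, 2018; the April 4, 2018 act date does not start the clock under the stated rule.
The untolled deadline — 1 year after November 3, 2018 — is November 3, 2019.
The automatic bankruptcy stay from April 29, 2019 to March 25, 2020 tolled the period for 331 days, extending the deadline to September 29, 2020.
The other events in the timeline have no effect on the limitation period under the stated rules.

September 29, 2020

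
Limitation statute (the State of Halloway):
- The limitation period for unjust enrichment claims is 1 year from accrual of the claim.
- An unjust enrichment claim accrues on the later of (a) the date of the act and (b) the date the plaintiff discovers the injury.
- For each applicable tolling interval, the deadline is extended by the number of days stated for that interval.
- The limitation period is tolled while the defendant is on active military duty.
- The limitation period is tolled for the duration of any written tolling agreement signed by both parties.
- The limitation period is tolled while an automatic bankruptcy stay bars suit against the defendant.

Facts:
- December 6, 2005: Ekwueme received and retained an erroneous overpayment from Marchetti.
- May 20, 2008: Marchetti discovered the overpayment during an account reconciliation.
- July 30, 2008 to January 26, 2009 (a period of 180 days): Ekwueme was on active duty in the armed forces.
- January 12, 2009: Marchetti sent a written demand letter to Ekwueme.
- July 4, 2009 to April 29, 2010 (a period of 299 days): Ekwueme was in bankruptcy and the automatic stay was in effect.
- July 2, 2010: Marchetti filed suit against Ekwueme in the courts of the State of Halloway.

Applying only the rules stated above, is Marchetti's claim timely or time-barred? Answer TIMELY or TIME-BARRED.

Taking the later of the act (December 6, 2005) and discovery (May 20, 2008), the claim accrued on May 20, 2008.
1 year from May 20, 2008 is May 20, 2009.
Because the defendant's active military service ran from July 30, 2008 to January 26, 2009, the deadline is extended by 180 days to November 16, 2009.
Because the automatic bankruptcy stay ran from July 4, 2009 to April 29, 2010, the deadline is extended by 299 days to September 11, 2010.
Nothing else in the chronology tolls or restarts the period.
The July 2, 2010 filing precedes the September 11, 2010 deadline; the claim is timely.

TIMELY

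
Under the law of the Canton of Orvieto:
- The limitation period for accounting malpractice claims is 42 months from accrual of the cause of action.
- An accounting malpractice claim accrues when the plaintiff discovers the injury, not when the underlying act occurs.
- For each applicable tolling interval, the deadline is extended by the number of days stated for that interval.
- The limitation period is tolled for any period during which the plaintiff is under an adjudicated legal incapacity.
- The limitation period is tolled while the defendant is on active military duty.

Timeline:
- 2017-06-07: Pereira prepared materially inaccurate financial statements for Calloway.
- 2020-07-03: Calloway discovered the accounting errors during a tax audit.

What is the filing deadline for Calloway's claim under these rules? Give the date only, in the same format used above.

The claim did not accrue until Calloway discovered the injury on 2020-07-03; the 2017-06-07 act date does not start the clock under the stated rule.
Adding the 42 months base period to 2020-07-03 gives a deadline of 2024-01-03, before any tolling.

2024-01-03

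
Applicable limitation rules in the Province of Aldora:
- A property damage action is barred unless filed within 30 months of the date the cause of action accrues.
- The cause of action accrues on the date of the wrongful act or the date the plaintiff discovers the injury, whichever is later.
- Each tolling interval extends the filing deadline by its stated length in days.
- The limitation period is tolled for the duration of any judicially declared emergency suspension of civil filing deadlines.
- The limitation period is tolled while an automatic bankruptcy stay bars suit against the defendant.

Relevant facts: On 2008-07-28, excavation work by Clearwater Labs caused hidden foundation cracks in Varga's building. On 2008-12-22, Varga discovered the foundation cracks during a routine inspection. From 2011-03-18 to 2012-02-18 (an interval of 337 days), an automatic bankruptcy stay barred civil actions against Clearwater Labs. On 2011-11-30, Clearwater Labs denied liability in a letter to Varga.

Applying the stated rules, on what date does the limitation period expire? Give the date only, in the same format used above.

The claim accrued on 2008-12-22 — the later of the 2008-07-28 act and the 2008-12-22 discovery.
The untolled deadline — 30 months after 2008-12-22 — is 2011-06-22.
Because the automatic bankruptcy stay ran from 2011-03-18 to 2012-02-18, the deadline is extended by 337 days to 2012-05-24.
Nothing else in the chronology tolls or restarts the period.

2012-05-24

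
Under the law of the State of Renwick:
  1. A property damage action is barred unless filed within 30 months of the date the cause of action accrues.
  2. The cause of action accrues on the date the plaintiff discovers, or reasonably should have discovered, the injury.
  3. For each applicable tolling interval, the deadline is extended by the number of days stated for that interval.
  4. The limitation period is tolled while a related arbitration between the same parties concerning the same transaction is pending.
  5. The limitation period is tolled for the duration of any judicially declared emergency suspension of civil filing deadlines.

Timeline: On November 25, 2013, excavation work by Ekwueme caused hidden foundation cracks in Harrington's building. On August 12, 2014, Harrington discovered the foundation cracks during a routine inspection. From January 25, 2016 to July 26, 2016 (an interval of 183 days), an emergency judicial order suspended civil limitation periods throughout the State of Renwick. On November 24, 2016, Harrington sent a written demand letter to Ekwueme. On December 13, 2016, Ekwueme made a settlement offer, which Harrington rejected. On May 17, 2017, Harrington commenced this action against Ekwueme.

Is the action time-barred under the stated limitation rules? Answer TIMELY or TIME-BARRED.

TIMELY

The claim did not accrue until Harrington discovered the injury on August 12, 2014; the November 25, 2013 act date does not start the clock under the stated rule.
Adding the 30 months base period to August 12, 2014 gives a deadline of February 12, 2017, before any tolling.
The emergency suspension of filing deadlines from January 25, 2016 to July 26, 2016 tolled the period for 183 days, extending the deadline to August 14, 2017.
None of the other events listed affects the running of the period under the stated rules.
Filing on May 17, 2017 beat the August 14, 2017 deadline — the action is timely.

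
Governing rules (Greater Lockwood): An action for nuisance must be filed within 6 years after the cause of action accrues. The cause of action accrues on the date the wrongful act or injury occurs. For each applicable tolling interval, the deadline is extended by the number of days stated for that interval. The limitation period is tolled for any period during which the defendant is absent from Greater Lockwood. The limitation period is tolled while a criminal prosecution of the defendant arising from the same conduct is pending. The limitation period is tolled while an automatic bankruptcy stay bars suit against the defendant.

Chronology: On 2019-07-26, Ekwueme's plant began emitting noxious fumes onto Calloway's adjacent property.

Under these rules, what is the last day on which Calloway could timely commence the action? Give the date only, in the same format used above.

2025-07-26

The cause of action accrued on 2019-07-26, the date of the act.
Adding the 6 years base period to 2019-07-26 gives a deadline of 2025-07-26, before any tolling.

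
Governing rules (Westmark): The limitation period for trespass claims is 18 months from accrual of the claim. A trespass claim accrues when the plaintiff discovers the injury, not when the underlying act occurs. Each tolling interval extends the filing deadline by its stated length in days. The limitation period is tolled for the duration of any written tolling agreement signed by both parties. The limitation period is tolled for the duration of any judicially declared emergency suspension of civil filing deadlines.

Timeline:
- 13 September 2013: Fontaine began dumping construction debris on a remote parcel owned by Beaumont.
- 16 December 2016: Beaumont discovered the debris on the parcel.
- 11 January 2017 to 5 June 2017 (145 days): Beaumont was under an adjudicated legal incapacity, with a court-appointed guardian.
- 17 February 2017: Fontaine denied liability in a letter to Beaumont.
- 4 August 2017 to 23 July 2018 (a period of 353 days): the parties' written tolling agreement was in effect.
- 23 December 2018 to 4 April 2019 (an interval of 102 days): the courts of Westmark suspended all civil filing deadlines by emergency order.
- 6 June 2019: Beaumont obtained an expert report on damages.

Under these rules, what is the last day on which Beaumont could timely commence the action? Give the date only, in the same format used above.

Accrual is tied to discovery, so the period began on 16 December 2016 rather than on 13 September 2013 when the act occurred.
The untolled deadline — 18 months after 16 December 2016 — is 16 June 2018.
Because the written tolling agreement ran from 4 August 2017 to 23 July 2018, the deadline is extended by 353 days to 4 June 2019.
Because the emergency suspension of filing deadlines ran from 23 December 2018 to 4 April 2019, the deadline is extended by 102 days to 14 September 2019.
Although the plaintiff's incapacity ran from 11 January 2017 to 5 June 2017, the stated rules do not make that a tolling event, so it is disregarded.
None of the other events listed affects the running of the period under the stated rules.

14 September 2019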